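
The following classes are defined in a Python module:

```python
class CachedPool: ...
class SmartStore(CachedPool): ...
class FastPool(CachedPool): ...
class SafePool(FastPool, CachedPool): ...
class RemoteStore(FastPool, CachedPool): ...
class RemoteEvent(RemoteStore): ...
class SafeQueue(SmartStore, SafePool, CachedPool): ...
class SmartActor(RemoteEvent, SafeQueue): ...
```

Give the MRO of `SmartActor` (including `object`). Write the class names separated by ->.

L[SmartActor] = SmartActor + merge(L[RemoteEvent], L[SafeQueue], [RemoteEvent SafeQueue])
  take RemoteEvent:  [RemoteEvent RemoteStore FastPool CachedPool object] + [SafeQueue SmartStore SafePool FastPool CachedPool object] + [RemoteEvent SafeQueue]
  take RemoteStore:  [RemoteStore FastPool CachedPool object] + [SafeQueue SmartStore SafePool FastPool CachedPool object] + [SafeQueue]
  take SafeQueue:  [FastPool CachedPool object] + [SafeQueue SmartStore SafePool FastPool CachedPool object] + [SafeQueue]
  take SmartStore:  [FastPool CachedPool object] + [SmartStore SafePool FastPool CachedPool object]
  take SafePool:  [FastPool CachedPool object] + [SafePool FastPool CachedPool object]
  take FastPool:  [FastPool CachedPool object] + [FastPool CachedPool object]
  take CachedPool:  [CachedPool object] + [CachedPool object]
  take object:  [object] + [object]

SmartActor -> RemoteEvent -> RemoteStore -> SafeQueue -> SmartStore -> SafePool -> FastPool -> CachedPool -> object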